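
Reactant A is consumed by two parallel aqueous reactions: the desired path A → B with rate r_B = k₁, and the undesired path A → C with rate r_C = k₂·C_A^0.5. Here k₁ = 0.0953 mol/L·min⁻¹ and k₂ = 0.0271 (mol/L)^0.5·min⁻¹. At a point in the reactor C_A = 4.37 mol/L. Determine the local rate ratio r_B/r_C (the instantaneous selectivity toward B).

1.68

S_{B/C} = r_B/r_C = (k₁)/(k₂·C_A^0.5) = (k₁/k₂)·C_A^-0.5.
= (0.0953) / (0.0271×4.370^0.5) = 0.09530/0.05665 = 1.68.
The undesired path is higher order in A, so low C_A (CSTR or dilute feed) favours B.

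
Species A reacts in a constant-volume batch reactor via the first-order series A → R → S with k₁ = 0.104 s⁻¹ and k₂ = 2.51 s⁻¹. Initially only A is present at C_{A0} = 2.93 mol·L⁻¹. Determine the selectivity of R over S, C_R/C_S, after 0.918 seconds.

0.624

The intermediate concentration in a first-order A→B→C sequence is C_R = k₁C_{A0}(e^(−k₁t) − e^(−k₂t))/(k₂−k₁).
e^(−k₁t) = e^(−0.104×0.918) = e^(−0.09547) = 0.9089; e^(−k₂t) = e^(−2.304) = 0.09984.
C_R = 0.104×2.93/(2.51−0.104) × (0.9089−0.09984) = 0.1267×0.8091 = 0.1025 mol·L⁻¹.
C_A = C_{A0}e^(−k₁t) = 2.663 mol·L⁻¹, so C_S = C_{A0}−C_A−C_R = 0.1643 mol·L⁻¹; C_R/C_S = 0.624.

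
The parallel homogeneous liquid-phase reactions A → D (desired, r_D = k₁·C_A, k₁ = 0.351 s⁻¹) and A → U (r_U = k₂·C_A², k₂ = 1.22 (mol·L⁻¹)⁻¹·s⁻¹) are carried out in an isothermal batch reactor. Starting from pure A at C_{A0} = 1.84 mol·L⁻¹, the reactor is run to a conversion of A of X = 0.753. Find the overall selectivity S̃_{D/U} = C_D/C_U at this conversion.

C_A = C_{A0}(1−X) = 0.4545 mol·L⁻¹.
Along a PFR/batch, dC_D/dC_A = −r_D/(r_D+r_U) = −k₁/(k₁+k₂·C_A).
Integrating from C_{A0} to C_A: C_D = (0.351/1.22)·ln[(0.351+1.22·1.84)/(0.351+1.22·0.454)] = 0.2877·ln(2.596/0.9055) = 0.3030 mol·L⁻¹.
C_U = (C_{A0}−C_A)−C_D = 1.083 mol·L⁻¹; S̃_{D/U} = 0.3030/1.083 = 0.280.

0.280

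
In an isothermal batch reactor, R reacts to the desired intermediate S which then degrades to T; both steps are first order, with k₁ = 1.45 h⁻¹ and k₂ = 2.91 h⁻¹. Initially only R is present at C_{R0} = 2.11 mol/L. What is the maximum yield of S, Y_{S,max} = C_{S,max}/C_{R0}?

For a first-order series the maximum intermediate yield is C_{S,max}/C_{R0} = (k₁/k₂)^[k₂/(k₂−k₁)].
= (1.45/2.91)^(2.91/(2.91−1.45)) = (0.4983)^(1.993) = 0.2495.

0.249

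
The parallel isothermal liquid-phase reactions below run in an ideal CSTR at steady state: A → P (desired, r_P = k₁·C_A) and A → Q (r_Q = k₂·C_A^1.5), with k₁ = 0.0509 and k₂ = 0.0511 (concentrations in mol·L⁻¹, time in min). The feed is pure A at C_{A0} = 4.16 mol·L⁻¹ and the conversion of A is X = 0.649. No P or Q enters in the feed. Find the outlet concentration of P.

Exit C_A = C_{A0}(1−X) = 4.16×0.351 = 1.460 mol·L⁻¹.
A CSTR operates uniformly at the exit composition, giving r_P = 0.07432 and r_Q = 0.09016 (each k·C_A^n at C_A = 1.460).
Fraction of consumed A going to P: r_P/(r_P+r_Q) = 0.4519.
C_P = 0.4519·C_{A0}·X = 0.4519×4.16×0.649 = 1.22 mol·L⁻¹.

1.22 mol·L⁻¹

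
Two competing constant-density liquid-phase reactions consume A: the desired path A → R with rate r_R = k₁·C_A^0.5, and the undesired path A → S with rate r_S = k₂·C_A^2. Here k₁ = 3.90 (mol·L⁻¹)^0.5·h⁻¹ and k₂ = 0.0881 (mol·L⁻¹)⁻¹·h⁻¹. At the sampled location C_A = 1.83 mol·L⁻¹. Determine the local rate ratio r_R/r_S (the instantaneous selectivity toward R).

17.9

S_{R/S} = r_R/r_S = (k₁·C_A^0.5)/(k₂·C_A^2) = (k₁/k₂)·C_A^-1.5.
= (3.90×1.830^0.5) / (0.0881×1.830^2) = 5.276/0.2950 = 17.9.
The undesired path is higher order in A, so low C_A (CSTR or dilute feed) favours R.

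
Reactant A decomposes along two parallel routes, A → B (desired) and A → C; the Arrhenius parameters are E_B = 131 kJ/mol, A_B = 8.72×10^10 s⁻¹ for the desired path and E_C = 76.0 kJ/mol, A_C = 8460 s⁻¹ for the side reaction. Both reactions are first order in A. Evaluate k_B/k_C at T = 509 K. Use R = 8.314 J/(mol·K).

Since both paths have the same order in A, the concentration cancels and S_{B/C} = k_B/k_C = (A_B/A_C)·exp[(E_C−E_B)/(RT)].
(E_C−E_B)/(RT) = (76.0−131)×10³/(8.314×509) = -55000/4232 = -13.00.
k_B/k_C = (8.72×10^10/8460)·exp(-13.00) = 1.031×10^7 × 2.268×10^-6 = 23.4.

23.4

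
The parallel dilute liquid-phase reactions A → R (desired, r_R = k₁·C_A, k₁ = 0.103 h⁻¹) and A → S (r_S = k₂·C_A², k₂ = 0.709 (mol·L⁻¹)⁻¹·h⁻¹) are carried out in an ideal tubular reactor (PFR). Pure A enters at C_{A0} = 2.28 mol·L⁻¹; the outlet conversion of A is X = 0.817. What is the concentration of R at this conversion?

0.212 mol·L⁻¹

C_A = C_{A0}(1−X) = 0.4172 mol·L⁻¹.
Along a PFR/batch, dC_R/dC_A = −r_R/(r_R+r_S) = −k₁/(k₁+k₂·C_A).
Integrating from C_{A0} to C_A: C_R = (0.103/0.709)·ln[(0.103+0.709·2.28)/(0.103+0.709·0.417)] = 0.1453·ln(1.720/0.3988) = 0.2123 mol·L⁻¹.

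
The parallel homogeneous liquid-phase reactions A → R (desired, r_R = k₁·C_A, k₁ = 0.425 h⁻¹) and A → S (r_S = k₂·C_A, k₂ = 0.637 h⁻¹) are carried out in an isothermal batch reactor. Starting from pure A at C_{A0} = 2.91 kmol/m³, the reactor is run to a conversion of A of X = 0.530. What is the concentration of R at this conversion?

0.617 kmol/m³

C_A = C_{A0}(1−X) = 1.368 kmol/m³.
Both paths are first order in A, so the instantaneous fraction to R is constant: dC_R/d(−C_A) = k₁/(k₁+k₂) = 0.4002.
C_R = 0.4002·(C_{A0}−C_A) = 0.4002×1.542 = 0.617 kmol/m³.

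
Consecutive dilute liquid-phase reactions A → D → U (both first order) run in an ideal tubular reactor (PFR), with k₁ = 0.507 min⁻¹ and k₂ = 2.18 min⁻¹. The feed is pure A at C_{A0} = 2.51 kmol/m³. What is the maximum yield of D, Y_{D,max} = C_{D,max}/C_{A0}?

0.149

Evaluating C_D at τ_opt = ln(k₂/k₁)/(k₂−k₁) gives C_{D,max}/C_{A0} = (k₁/k₂)^[k₂/(k₂−k₁)].
= (0.507/2.18)^(2.18/(2.18−0.507)) = (0.2326)^(1.303) = 0.1495.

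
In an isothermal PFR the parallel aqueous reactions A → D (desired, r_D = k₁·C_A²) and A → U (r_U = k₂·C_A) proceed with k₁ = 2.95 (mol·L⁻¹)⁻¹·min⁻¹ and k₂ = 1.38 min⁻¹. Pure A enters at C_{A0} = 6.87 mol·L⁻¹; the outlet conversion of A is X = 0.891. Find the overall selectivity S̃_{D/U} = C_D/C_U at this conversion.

C_A = C_{A0}(1−X) = 0.7488 mol·L⁻¹.
Along a PFR/batch, dC_U/dC_A = −r_U/(r_D+r_U) = −k₂/(k₂+k₁·C_A).
Integrating from C_{A0} to C_A: C_U = (1.38/2.95)·ln[(1.38+2.95·6.87)/(1.38+2.95·0.749)] = 0.4678·ln(21.65/3.589) = 0.8406 mol·L⁻¹.
Then C_D = (C_{A0}−C_A) − C_U = 6.121 − 0.8406 = 5.281 mol·L⁻¹.
S̃_{D/U} = C_D/C_U = 5.281/0.8406 = 6.28.

6.28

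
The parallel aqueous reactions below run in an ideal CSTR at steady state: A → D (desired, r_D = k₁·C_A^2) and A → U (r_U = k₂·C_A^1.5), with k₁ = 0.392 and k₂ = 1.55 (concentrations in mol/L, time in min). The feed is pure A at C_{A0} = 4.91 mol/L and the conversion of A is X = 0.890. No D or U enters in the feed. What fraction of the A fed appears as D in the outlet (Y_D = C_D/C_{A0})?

Exit C_A = C_{A0}(1−X) = 4.91×0.110 = 0.5401 mol/L.
In a CSTR the entire volume is at exit conditions, so r_D = 0.392×0.5401^2 = 0.1143 and r_U = 1.55×0.5401^1.5 = 0.6152.
Fraction of consumed A going to D: r_D/(r_D+r_U) = 0.1567.
C_D = 0.1567·C_{A0}·X = 0.1567×4.91×0.890 = 0.685 mol/L; Y_D = C_D/C_{A0} = 0.139.

0.139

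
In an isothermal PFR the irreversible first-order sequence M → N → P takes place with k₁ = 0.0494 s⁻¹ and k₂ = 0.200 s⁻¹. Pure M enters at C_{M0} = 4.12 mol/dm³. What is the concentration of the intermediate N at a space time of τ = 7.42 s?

0.630 mol/dm³

For first-order series with pure M initially, C_N(τ) = k₁C_{M0}/(k₂−k₁)·(e^(−k₁τ) − e^(−k₂τ)).
e^(−k₁τ) = e^(−0.0494×7.42) = e^(−0.3665) = 0.6931; e^(−k₂τ) = e^(−1.484) = 0.2267.
C_N = 0.0494×4.12/(0.200−0.0494) × (0.6931−0.2267) = 1.351×0.4664 = 0.6303 mol/dm³.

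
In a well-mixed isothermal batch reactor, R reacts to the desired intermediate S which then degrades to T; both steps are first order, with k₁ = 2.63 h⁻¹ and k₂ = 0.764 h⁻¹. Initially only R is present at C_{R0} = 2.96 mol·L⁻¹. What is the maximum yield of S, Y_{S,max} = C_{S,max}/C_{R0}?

0.603

For a first-order series the maximum intermediate yield is C_{S,max}/C_{R0} = (k₁/k₂)^[k₂/(k₂−k₁)].
= (2.63/0.764)^(0.764/(0.764−2.63)) = (3.442)^(-0.4094) = 0.6028.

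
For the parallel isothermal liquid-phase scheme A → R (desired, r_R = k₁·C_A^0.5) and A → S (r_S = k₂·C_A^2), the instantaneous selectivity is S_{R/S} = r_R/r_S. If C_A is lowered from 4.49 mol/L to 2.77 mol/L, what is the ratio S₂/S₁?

S_{R/S} = (k₁/k₂)·C_A^-1.5, so S₂/S₁ = (C_{A,2}/C_{A,1})^-1.5.
= (2.77/4.49)^(-1.5) = (0.6169)^(-1.5) = 2.06.
Selectivity toward R rises as C_A falls — low-concentration operation is favoured.

2.06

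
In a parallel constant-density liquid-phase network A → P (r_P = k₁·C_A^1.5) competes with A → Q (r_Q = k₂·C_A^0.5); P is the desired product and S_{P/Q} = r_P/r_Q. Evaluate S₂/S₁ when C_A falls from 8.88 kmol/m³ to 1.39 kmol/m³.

S_{P/Q} = (k₁/k₂)·C_A, so S₂/S₁ = (C_{A,2}/C_{A,1}).
= 1.39/8.88 = 0.157.
Selectivity toward P falls as C_A falls — high-concentration operation is favoured.

0.157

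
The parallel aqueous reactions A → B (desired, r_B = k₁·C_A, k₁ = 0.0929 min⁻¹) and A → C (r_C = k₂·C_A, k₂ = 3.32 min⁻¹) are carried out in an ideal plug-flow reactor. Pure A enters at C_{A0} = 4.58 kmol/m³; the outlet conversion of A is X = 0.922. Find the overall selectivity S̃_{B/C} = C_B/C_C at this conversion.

C_A = C_{A0}(1−X) = 0.3572 kmol/m³.
Both paths are first order in A, so the instantaneous fraction to B is constant: dC_B/d(−C_A) = k₁/(k₁+k₂) = 0.02722.
C_B = 0.02722·(C_{A0}−C_A) = 0.02722×4.223 = 0.115 kmol/m³.
C_C = (C_{A0}−C_A)−C_B = 4.108 kmol/m³; S̃_{B/C} = 0.1149/4.108 = 0.0280.

0.0280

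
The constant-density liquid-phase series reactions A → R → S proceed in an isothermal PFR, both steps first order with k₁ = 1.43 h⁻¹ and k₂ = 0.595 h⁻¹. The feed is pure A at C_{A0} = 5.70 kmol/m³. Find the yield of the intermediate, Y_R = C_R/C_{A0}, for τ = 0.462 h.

Solving the coupled first-order balances gives C_R(τ) = [k₁/(k₂−k₁)]·C_{A0}·(e^(−k₁τ) − e^(−k₂τ)).
e^(−k₁τ) = e^(−1.43×0.462) = e^(−0.6607) = 0.5165; e^(−k₂τ) = e^(−0.2749) = 0.7597.
C_R = 1.43×5.70/(0.595−1.43) × (0.5165−0.7597) = (-9.762)×(-0.2431) = 2.374 kmol/m³.
Y_R = C_R/C_{A0} = 2.374/5.70 = 0.416.

0.416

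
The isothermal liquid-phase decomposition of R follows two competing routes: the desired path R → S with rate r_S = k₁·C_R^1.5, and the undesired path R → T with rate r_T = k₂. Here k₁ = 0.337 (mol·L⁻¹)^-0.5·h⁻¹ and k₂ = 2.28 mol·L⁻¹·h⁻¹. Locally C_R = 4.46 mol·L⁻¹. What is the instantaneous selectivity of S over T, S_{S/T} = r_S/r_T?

S_{S/T} = r_S/r_T = (k₁·C_R^1.5)/(k₂) = (k₁/k₂)·C_R^1.5.
= (0.337×4.460^1.5) / (2.28) = 3.174/2.280 = 1.39.
Since the desired path is higher order in R, keeping C_R high (PFR or concentrated feed) favours S.

1.39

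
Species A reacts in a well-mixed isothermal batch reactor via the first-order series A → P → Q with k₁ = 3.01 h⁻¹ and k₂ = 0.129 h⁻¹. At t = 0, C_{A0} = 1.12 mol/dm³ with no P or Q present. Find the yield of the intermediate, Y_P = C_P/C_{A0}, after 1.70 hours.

The intermediate concentration in a first-order A→B→C sequence is C_P = k₁C_{A0}(e^(−k₁t) − e^(−k₂t))/(k₂−k₁).
e^(−k₁t) = e^(−3.01×1.70) = e^(−5.117) = 0.005994; e^(−k₂t) = e^(−0.2193) = 0.8031.
C_P = 3.01×1.12/(0.129−3.01) × (0.005994−0.8031) = (-1.170)×(-0.7971) = 0.9327 mol/dm³.
Y_P = C_P/C_{A0} = 0.9327/1.12 = 0.833.

0.833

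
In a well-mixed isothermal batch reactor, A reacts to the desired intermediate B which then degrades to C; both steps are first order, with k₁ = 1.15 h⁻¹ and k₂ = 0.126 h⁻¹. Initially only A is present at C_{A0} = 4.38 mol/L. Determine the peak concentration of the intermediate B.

3.34 mol/L

For a first-order series the maximum intermediate yield is C_{B,max}/C_{A0} = (k₁/k₂)^[k₂/(k₂−k₁)].
= (1.15/0.126)^(0.126/(0.126−1.15)) = (9.127)^(-0.1230) = 0.7618.
C_{B,max} = 0.7618×4.38 = 3.34 mol/L.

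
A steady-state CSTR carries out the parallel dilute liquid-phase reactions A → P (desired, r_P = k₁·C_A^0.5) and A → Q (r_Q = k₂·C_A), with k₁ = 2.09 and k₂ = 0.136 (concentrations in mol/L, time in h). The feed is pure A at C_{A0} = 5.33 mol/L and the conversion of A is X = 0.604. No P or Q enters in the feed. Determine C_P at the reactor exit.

2.94 mol/L

Exit C_A = C_{A0}(1−X) = 5.33×0.396 = 2.111 mol/L.
Rates in a CSTR are evaluated at the outlet concentration: r_P = 2.09×2.111^0.5 = 3.036, r_Q = 0.136×2.111 = 0.2871.
Fraction of consumed A going to P: r_P/(r_P+r_Q) = 0.9136.
C_P = 0.9136·C_{A0}·X = 0.9136×5.33×0.604 = 2.94 mol/L.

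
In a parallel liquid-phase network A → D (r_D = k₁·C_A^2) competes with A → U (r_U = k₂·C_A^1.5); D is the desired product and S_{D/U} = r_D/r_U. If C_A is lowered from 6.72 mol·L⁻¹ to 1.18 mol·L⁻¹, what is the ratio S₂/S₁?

S_{D/U} = (k₁/k₂)·C_A^0.5, so S₂/S₁ = (C_{A,2}/C_{A,1})^0.5.
= (1.18/6.72)^0.5 = (0.1756)^0.5 = 0.419.
Selectivity toward D falls as C_A falls — high-concentration operation is favoured.

0.419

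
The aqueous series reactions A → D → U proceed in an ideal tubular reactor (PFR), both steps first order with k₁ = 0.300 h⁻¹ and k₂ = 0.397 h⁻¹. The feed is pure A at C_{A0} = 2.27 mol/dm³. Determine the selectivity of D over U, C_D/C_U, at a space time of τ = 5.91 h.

0.381

Solving the coupled first-order balances gives C_D(τ) = [k₁/(k₂−k₁)]·C_{A0}·(e^(−k₁τ) − e^(−k₂τ)).
e^(−k₁τ) = e^(−0.300×5.91) = e^(−1.773) = 0.1698; e^(−k₂τ) = e^(−2.346) = 0.09573.
C_D = 0.300×2.27/(0.397−0.300) × (0.1698−0.09573) = 7.021×0.07410 = 0.5202 mol/dm³.
C_A = C_{A0}e^(−k₁τ) = 0.3855 mol/dm³, so C_U = C_{A0}−C_A−C_D = 1.364 mol/dm³; C_D/C_U = 0.381.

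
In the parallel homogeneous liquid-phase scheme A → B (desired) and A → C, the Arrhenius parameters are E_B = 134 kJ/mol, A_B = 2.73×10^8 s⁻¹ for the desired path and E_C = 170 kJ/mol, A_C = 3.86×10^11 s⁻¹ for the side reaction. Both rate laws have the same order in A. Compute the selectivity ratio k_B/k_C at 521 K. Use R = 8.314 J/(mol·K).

2.88

k_B/k_C = (A_B/A_C)·exp[−(E_B−E_C)/(RT)] = (A_B/A_C)·exp[(E_C−E_B)/(RT)].
(E_C−E_B)/(RT) = (170−134)×10³/(8.314×521) = 36000/4332 = 8.311.
k_B/k_C = (2.73×10^8/3.86×10^11)·exp(8.311) = 7.073×10^-4 × 4068 = 2.88.
Since E_B < E_C, lowering the temperature improves selectivity toward B.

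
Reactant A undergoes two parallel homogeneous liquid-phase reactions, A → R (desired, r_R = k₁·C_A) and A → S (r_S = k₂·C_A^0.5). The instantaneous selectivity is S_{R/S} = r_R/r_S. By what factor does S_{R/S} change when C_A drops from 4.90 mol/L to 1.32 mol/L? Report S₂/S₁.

0.519

S_{R/S} = (k₁/k₂)·C_A^0.5, so S₂/S₁ = (C_{A,2}/C_{A,1})^0.5.
= (1.32/4.90)^0.5 = (0.2694)^0.5 = 0.519.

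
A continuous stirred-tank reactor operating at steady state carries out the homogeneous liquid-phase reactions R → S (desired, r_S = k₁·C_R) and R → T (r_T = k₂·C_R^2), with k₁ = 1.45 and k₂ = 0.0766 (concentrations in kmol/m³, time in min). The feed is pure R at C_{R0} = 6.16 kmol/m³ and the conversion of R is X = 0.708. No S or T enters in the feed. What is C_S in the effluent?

Exit C_R = C_{R0}(1−X) = 6.16×0.292 = 1.799 kmol/m³.
A CSTR operates uniformly at the exit composition, giving r_S = 2.608 and r_T = 0.2478 (each k·C_R^n at C_R = 1.799).
Fraction of consumed R going to S: r_S/(r_S+r_T) = 0.9132.
C_S = 0.9132·C_{R0}·X = 0.9132×6.16×0.708 = 3.98 kmol/m³.

3.98 kmol/m³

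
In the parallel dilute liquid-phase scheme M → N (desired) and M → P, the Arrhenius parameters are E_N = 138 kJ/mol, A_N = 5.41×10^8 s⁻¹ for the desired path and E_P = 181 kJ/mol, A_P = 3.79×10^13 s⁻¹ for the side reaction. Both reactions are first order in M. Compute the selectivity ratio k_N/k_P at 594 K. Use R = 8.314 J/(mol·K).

With equal orders, S_{N/P} = k_N/k_P = (A_N/A_P)·exp[(E_P−E_N)/(RT)].
(E_P−E_N)/(RT) = (181−138)×10³/(8.314×594) = 43000/4939 = 8.707.
k_N/k_P = (5.41×10^8/3.79×10^13)·exp(8.707) = 1.427×10^-5 × 6045 = 0.0863.
Since E_N < E_P, lowering the temperature improves selectivity toward N.

0.0863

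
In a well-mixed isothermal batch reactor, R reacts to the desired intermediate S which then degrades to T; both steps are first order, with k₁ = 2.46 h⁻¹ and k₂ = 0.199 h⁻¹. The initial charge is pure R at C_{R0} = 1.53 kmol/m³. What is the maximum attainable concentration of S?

Evaluating C_S at t_opt = ln(k₂/k₁)/(k₂−k₁) gives C_{S,max}/C_{R0} = (k₁/k₂)^[k₂/(k₂−k₁)].
= (2.46/0.199)^(0.199/(0.199−2.46)) = (12.36)^(-0.08801) = 0.8015.
C_{S,max} = 0.8015×1.53 = 1.23 kmol/m³.

1.23 kmol/m³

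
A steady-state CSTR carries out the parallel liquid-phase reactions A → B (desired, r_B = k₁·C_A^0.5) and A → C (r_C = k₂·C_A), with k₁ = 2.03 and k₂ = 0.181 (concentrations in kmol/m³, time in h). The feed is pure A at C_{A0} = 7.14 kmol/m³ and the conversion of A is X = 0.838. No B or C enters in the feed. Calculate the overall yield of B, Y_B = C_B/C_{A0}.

0.765

Exit C_A = C_{A0}(1−X) = 7.14×0.162 = 1.157 kmol/m³.
In a CSTR the entire volume is at exit conditions, so r_B = 2.03×1.157^0.5 = 2.183 and r_C = 0.181×1.157 = 0.2094.
Fraction of consumed A going to B: r_B/(r_B+r_C) = 0.9125.
C_B = 0.9125·C_{A0}·X = 0.9125×7.14×0.838 = 5.46 kmol/m³; Y_B = C_B/C_{A0} = 0.765.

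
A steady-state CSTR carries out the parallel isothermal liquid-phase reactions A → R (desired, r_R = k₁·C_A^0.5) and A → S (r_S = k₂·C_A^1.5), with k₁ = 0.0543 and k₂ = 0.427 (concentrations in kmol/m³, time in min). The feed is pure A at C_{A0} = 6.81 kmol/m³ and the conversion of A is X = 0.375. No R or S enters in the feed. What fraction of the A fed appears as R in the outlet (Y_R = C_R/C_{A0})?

Exit C_A = C_{A0}(1−X) = 6.81×0.625 = 4.256 kmol/m³.
In a CSTR the entire volume is at exit conditions, so r_R = 0.0543×4.256^0.5 = 0.1120 and r_S = 0.427×4.256^1.5 = 3.749.
Fraction of consumed A going to R: r_R/(r_R+r_S) = 0.02901.
C_R = 0.02901·C_{A0}·X = 0.02901×6.81×0.375 = 0.0741 kmol/m³; Y_R = C_R/C_{A0} = 0.0109.

0.0109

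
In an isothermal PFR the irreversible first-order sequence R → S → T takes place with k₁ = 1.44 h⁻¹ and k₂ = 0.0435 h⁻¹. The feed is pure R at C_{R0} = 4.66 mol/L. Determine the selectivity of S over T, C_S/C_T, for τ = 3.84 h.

The intermediate concentration in a first-order A→B→C sequence is C_S = k₁C_{R0}(e^(−k₁τ) − e^(−k₂τ))/(k₂−k₁).
e^(−k₁τ) = e^(−1.44×3.84) = e^(−5.530) = 0.003968; e^(−k₂τ) = e^(−0.1670) = 0.8462.
C_S = 1.44×4.66/(0.0435−1.44) × (0.003968−0.8462) = (-4.805)×(-0.8422) = 4.047 mol/L.
C_R = C_{R0}e^(−k₁τ) = 0.01849 mol/L, so C_T = C_{R0}−C_R−C_S = 0.5946 mol/L; C_S/C_T = 6.81.

6.81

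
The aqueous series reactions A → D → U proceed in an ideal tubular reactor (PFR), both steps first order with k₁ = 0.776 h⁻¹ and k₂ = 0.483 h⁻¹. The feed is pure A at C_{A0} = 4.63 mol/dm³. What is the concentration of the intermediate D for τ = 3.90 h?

1.27 mol/dm³

The intermediate concentration in a first-order A→B→C sequence is C_D = k₁C_{A0}(e^(−k₁τ) − e^(−k₂τ))/(k₂−k₁).
e^(−k₁τ) = e^(−0.776×3.90) = e^(−3.026) = 0.04849; e^(−k₂τ) = e^(−1.884) = 0.1520.
C_D = 0.776×4.63/(0.483−0.776) × (0.04849−0.1520) = (-12.26)×(-0.1035) = 1.270 mol/dm³.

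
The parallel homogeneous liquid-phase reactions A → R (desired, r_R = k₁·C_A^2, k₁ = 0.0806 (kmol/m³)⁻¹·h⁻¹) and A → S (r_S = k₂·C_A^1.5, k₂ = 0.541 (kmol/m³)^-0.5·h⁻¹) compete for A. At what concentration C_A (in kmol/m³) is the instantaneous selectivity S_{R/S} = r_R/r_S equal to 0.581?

S_{R/S} = (k₁/k₂)·C_A^0.5 ⇒ C_A = (S·k₂/k₁)^(2).
= (0.581×0.541/0.0806)^(2) = (3.900)^(2) = 15.2 kmol/m³.

15.2 kmol/m³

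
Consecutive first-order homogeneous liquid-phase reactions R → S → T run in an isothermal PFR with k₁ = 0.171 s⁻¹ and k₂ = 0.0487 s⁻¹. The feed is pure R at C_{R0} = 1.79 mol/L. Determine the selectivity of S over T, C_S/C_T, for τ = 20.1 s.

For first-order series with pure R initially, C_S(τ) = k₁C_{R0}/(k₂−k₁)·(e^(−k₁τ) − e^(−k₂τ)).
e^(−k₁τ) = e^(−0.171×20.1) = e^(−3.437) = 0.03216; e^(−k₂τ) = e^(−0.9789) = 0.3757.
C_S = 0.171×1.79/(0.0487−0.171) × (0.03216−0.3757) = (-2.503)×(-0.3436) = 0.8599 mol/L.
C_R = C_{R0}e^(−k₁τ) = 0.05756 mol/L, so C_T = C_{R0}−C_R−C_S = 0.8725 mol/L; C_S/C_T = 0.986.

0.986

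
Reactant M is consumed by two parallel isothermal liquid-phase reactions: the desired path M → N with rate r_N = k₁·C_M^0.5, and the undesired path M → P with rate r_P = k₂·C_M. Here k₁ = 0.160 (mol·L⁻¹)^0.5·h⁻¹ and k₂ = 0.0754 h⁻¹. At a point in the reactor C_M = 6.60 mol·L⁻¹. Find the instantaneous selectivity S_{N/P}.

0.826

S_{N/P} = r_N/r_P = (k₁·C_M^0.5)/(k₂·C_M) = (k₁/k₂)·C_M^-0.5.
= (0.160×6.600^0.5) / (0.0754×6.600) = 0.4110/0.4976 = 0.826.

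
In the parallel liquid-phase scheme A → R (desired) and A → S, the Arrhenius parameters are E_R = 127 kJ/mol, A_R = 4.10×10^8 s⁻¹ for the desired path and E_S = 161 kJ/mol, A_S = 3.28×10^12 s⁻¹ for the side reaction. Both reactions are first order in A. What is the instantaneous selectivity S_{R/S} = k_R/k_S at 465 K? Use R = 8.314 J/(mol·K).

0.825

k_R/k_S = (A_R/A_S)·exp[−(E_R−E_S)/(RT)] = (A_R/A_S)·exp[(E_S−E_R)/(RT)].
(E_S−E_R)/(RT) = (161−127)×10³/(8.314×465) = 34000/3866 = 8.795.
k_R/k_S = (4.10×10^8/3.28×10^12)·exp(8.795) = 1.250×10^-4 × 6598 = 0.825.
Since E_R < E_S, lowering the temperature improves selectivity toward R.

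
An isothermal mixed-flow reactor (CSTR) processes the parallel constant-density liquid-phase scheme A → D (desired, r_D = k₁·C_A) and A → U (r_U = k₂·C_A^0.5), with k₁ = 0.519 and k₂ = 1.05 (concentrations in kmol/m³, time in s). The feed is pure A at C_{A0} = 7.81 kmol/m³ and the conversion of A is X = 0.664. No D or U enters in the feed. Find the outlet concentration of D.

Exit C_A = C_{A0}(1−X) = 7.81×0.336 = 2.624 kmol/m³.
In a CSTR the entire volume is at exit conditions, so r_D = 0.519×2.624 = 1.362 and r_U = 1.05×2.624^0.5 = 1.701.
Fraction of consumed A going to D: r_D/(r_D+r_U) = 0.4447.
C_D = 0.4447·C_{A0}·X = 0.4447×7.81×0.664 = 2.31 kmol/m³.

2.31 kmol/m³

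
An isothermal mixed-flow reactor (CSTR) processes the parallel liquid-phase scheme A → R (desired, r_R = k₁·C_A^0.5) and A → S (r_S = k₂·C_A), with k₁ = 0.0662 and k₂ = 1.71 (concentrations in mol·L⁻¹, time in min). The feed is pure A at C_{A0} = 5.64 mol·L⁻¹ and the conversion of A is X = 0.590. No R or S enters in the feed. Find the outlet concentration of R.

Exit C_A = C_{A0}(1−X) = 5.64×0.410 = 2.312 mol·L⁻¹.
In a CSTR the entire volume is at exit conditions, so r_R = 0.0662×2.312^0.5 = 0.1007 and r_S = 1.71×2.312 = 3.954.
Fraction of consumed A going to R: r_R/(r_R+r_S) = 0.02483.
C_R = 0.02483·C_{A0}·X = 0.02483×5.64×0.590 = 0.0826 mol·L⁻¹.

0.0826 mol·L⁻¹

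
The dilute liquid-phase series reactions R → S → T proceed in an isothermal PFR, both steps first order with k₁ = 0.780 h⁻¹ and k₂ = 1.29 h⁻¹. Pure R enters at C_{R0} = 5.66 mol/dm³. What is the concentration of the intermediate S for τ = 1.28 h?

For first-order series with pure R initially, C_S(τ) = k₁C_{R0}/(k₂−k₁)·(e^(−k₁τ) − e^(−k₂τ)).
e^(−k₁τ) = e^(−0.780×1.28) = e^(−0.9984) = 0.3685; e^(−k₂τ) = e^(−1.651) = 0.1918.
C_S = 0.780×5.66/(1.29−0.780) × (0.3685−0.1918) = 8.656×0.1766 = 1.529 mol/dm³.

1.53 mol/dm³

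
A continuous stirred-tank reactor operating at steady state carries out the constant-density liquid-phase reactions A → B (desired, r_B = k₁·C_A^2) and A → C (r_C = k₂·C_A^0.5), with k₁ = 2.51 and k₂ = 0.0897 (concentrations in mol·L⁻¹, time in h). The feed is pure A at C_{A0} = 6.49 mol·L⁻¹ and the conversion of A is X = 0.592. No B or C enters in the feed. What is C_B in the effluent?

3.81 mol·L⁻¹

Exit C_A = C_{A0}(1−X) = 6.49×0.408 = 2.648 mol·L⁻¹.
In a CSTR the entire volume is at exit conditions, so r_B = 2.51×2.648^2 = 17.60 and r_C = 0.0897×2.648^0.5 = 0.1460.
Fraction of consumed A going to B: r_B/(r_B+r_C) = 0.9918.
C_B = 0.9918·C_{A0}·X = 0.9918×6.49×0.592 = 3.81 mol·L⁻¹.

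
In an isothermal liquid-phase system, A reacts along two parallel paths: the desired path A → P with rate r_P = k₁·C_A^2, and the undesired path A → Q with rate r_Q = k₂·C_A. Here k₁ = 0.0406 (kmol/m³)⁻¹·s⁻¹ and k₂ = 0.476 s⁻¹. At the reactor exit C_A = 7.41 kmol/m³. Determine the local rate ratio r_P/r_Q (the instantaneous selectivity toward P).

S_{P/Q} = r_P/r_Q = (k₁·C_A^2)/(k₂·C_A) = (k₁/k₂)·C_A.
= (0.0406×7.410^2) / (0.476×7.410) = 2.229/3.527 = 0.632.

0.632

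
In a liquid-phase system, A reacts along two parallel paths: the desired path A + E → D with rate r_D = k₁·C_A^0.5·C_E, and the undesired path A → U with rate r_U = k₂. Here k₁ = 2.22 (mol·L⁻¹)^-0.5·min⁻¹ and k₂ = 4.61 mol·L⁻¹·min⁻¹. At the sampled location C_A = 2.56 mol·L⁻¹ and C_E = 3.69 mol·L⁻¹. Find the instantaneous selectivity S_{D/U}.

2.84

S_{D/U} = r_D/r_U = (k₁·C_A^0.5·C_E)/(k₂) = (k₁/k₂)·C_A^0.5·C_E.
= (2.22×2.560^0.5×3.690) / (4.61) = 13.11/4.610 = 2.84.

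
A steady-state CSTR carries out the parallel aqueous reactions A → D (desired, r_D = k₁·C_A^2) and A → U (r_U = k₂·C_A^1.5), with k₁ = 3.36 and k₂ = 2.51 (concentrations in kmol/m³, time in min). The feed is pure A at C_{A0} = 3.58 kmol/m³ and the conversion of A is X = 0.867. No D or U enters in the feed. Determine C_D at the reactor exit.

1.49 kmol/m³

Exit C_A = C_{A0}(1−X) = 3.58×0.133 = 0.4761 kmol/m³.
In a CSTR the entire volume is at exit conditions, so r_D = 3.36×0.4761^2 = 0.7617 and r_U = 2.51×0.4761^1.5 = 0.8247.
Fraction of consumed A going to D: r_D/(r_D+r_U) = 0.4802.
C_D = 0.4802·C_{A0}·X = 0.4802×3.58×0.867 = 1.49 kmol/m³.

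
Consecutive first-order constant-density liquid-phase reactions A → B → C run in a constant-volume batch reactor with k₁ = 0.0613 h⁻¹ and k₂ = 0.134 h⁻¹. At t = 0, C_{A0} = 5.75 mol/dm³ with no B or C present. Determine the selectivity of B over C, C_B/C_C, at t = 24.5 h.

The intermediate concentration in a first-order A→B→C sequence is C_B = k₁C_{A0}(e^(−k₁t) − e^(−k₂t))/(k₂−k₁).
e^(−k₁t) = e^(−0.0613×24.5) = e^(−1.502) = 0.2227; e^(−k₂t) = e^(−3.283) = 0.03752.
C_B = 0.0613×5.75/(0.134−0.0613) × (0.2227−0.03752) = 4.848×0.1852 = 0.8979 mol/dm³.
C_A = C_{A0}e^(−k₁t) = 1.281 mol/dm³, so C_C = C_{A0}−C_A−C_B = 3.571 mol/dm³; C_B/C_C = 0.251.

0.251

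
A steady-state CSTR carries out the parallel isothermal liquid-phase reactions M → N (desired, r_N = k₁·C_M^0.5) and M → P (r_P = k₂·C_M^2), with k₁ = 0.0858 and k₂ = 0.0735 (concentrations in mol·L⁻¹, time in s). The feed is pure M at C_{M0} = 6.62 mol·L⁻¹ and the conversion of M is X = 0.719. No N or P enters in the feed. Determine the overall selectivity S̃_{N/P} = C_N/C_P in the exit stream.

Exit C_M = C_{M0}(1−X) = 6.62×0.281 = 1.860 mol·L⁻¹.
In a CSTR the entire volume is at exit conditions, so r_N = 0.0858×1.860^0.5 = 0.1170 and r_P = 0.0735×1.860^2 = 0.2543.
Overall selectivity = C_N/C_P = r_Nτ/(r_Pτ) = r_N/r_P = 0.460.

0.460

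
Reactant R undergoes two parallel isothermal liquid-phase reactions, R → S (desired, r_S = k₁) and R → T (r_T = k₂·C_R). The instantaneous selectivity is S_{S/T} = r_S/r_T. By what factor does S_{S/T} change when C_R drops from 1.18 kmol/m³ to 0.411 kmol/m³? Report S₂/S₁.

S_{S/T} = (k₁/k₂)·C_R⁻¹, so S₂/S₁ = (C_{R,2}/C_{R,1})⁻¹.
= 1.18/0.411 = 2.87.

2.87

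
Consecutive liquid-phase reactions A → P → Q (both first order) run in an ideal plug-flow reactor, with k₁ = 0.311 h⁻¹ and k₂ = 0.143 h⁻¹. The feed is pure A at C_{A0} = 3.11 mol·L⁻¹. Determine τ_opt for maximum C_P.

4.62 h

For first-order series the maximum of C_P occurs at τ_opt = ln(k₂/k₁)/(k₂−k₁).
= ln(0.143/0.311)/(0.143−0.311) = ln(0.4598)/-0.1680 = -0.7769/-0.1680 = 4.62 h.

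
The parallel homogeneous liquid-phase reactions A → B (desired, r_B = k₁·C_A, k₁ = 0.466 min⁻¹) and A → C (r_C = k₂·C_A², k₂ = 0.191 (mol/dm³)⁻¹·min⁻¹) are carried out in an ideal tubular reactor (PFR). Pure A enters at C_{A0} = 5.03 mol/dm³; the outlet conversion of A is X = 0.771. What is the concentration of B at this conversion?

1.79 mol/dm³

C_A = C_{A0}(1−X) = 1.152 mol/dm³.
Along a PFR/batch, dC_B/dC_A = −r_B/(r_B+r_C) = −k₁/(k₁+k₂·C_A).
Integrating from C_{A0} to C_A: C_B = (0.466/0.191)·ln[(0.466+0.191·5.03)/(0.466+0.191·1.15)] = 2.440·ln(1.427/0.6860) = 1.787 mol/dm³.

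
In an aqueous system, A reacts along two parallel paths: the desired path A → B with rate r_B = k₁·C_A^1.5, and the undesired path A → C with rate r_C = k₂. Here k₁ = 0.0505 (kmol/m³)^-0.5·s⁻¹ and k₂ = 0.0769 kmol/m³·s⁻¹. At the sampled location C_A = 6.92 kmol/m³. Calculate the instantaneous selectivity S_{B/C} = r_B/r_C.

12.0

S_{B/C} = r_B/r_C = (k₁·C_A^1.5)/(k₂) = (k₁/k₂)·C_A^1.5.
= (0.0505×6.920^1.5) / (0.0769) = 0.9193/0.07690 = 12.0.
Since the desired path is higher order in A, keeping C_A high (PFR or concentrated feed) favours B.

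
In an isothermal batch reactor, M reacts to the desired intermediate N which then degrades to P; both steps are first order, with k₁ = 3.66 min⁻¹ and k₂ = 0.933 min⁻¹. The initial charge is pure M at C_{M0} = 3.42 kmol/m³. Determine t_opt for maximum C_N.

Setting dC_N/dt = 0 gives t_opt = ln(k₂/k₁)/(k₂−k₁).
= ln(0.933/3.66)/(0.933−3.66) = ln(0.2549)/-2.727 = -1.367/-2.727 = 0.501 min.

0.501 min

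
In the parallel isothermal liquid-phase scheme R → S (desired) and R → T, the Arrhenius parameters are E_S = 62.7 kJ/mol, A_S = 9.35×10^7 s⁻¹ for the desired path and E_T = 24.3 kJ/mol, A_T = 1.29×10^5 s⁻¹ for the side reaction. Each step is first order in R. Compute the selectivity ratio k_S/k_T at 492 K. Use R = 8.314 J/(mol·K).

0.0607

k_S/k_T = (A_S/A_T)·exp[−(E_S−E_T)/(RT)] = (A_S/A_T)·exp[(E_T−E_S)/(RT)].
(E_T−E_S)/(RT) = (24.3−62.7)×10³/(8.314×492) = -38400/4090 = -9.388.
k_S/k_T = (9.35×10^7/1.29×10^5)·exp(-9.388) = 724.8 × 8.375×10^-5 = 0.0607.
Since E_S > E_T, raising the temperature improves selectivity toward S.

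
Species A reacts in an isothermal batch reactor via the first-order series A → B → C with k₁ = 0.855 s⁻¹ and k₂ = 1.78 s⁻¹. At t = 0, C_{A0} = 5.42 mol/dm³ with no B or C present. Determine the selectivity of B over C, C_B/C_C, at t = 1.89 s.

Solving the coupled first-order balances gives C_B(t) = [k₁/(k₂−k₁)]·C_{A0}·(e^(−k₁t) − e^(−k₂t)).
e^(−k₁t) = e^(−0.855×1.89) = e^(−1.616) = 0.1987; e^(−k₂t) = e^(−3.364) = 0.03459.
C_B = 0.855×5.42/(1.78−0.855) × (0.1987−0.03459) = 5.010×0.1641 = 0.8222 mol/dm³.
C_A = C_{A0}e^(−k₁t) = 1.077 mol/dm³, so C_C = C_{A0}−C_A−C_B = 3.521 mol/dm³; C_B/C_C = 0.234.

0.234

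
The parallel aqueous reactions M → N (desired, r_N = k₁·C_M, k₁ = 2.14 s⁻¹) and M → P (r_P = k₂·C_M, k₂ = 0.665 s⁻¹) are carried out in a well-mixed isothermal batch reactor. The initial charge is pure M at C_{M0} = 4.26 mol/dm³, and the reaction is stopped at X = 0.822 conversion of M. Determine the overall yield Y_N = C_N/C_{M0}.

0.627

C_M = C_{M0}(1−X) = 0.7583 mol/dm³.
Both paths are first order in M, so the instantaneous fraction to N is constant: dC_N/d(−C_M) = k₁/(k₁+k₂) = 0.7629.
C_N = 0.7629·(C_{M0}−C_M) = 0.7629×3.502 = 2.67 mol/dm³.
Y_N = C_N/C_{M0} = 2.672/4.26 = 0.627.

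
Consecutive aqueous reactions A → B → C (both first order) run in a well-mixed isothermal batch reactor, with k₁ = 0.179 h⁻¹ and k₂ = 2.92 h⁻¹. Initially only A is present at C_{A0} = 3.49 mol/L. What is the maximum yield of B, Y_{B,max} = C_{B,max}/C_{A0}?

At the optimum, C_{B,max}/C_{A0} = (k₁/k₂)^[k₂/(k₂−k₁)].
= (0.179/2.92)^(2.92/(2.92−0.179)) = (0.06130)^(1.065) = 0.05108.

0.0511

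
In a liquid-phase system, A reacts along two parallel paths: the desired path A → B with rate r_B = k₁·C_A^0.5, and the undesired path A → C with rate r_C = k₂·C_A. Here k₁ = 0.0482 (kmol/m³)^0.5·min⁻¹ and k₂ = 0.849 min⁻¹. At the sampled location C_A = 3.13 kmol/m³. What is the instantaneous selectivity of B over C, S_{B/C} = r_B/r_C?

S_{B/C} = r_B/r_C = (k₁·C_A^0.5)/(k₂·C_A) = (k₁/k₂)·C_A^-0.5.
= (0.0482×3.130^0.5) / (0.849×3.130) = 0.08527/2.657 = 0.0321.
The undesired path is higher order in A, so low C_A (CSTR or dilute feed) favours B.

0.0321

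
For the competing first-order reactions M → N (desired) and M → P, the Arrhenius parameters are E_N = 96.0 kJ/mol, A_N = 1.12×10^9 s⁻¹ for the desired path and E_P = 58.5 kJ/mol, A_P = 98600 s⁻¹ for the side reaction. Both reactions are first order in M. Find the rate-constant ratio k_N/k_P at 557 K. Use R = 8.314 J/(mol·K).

3.46

Since both paths have the same order in M, the concentration cancels and S_{N/P} = k_N/k_P = (A_N/A_P)·exp[(E_P−E_N)/(RT)].
(E_P−E_N)/(RT) = (58.5−96.0)×10³/(8.314×557) = -37500/4631 = -8.098.
k_N/k_P = (1.12×10^9/98600)·exp(-8.098) = 11359 × 3.042×10^-4 = 3.46.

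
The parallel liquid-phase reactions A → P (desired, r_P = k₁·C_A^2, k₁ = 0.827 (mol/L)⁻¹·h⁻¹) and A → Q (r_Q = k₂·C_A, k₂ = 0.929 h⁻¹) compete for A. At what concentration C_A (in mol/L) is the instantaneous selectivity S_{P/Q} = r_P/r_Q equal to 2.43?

S_{P/Q} = (k₁/k₂)·C_A ⇒ C_A = S·k₂/k₁.
= 2.43×0.929/0.827 = 2.73 mol/L.

2.73 mol/L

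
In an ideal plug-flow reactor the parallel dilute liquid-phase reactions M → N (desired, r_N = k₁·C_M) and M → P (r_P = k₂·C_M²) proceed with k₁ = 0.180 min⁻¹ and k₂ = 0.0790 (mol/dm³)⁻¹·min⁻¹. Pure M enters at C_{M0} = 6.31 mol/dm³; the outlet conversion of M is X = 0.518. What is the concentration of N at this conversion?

C_M = C_{M0}(1−X) = 3.041 mol/dm³.
Along a PFR/batch, dC_N/dC_M = −r_N/(r_N+r_P) = −k₁/(k₁+k₂·C_M).
Integrating from C_{M0} to C_M: C_N = (0.180/0.0790)·ln[(0.180+0.0790·6.31)/(0.180+0.0790·3.04)] = 2.278·ln(0.6785/0.4203) = 1.091 mol/dm³.

1.09 mol/dm³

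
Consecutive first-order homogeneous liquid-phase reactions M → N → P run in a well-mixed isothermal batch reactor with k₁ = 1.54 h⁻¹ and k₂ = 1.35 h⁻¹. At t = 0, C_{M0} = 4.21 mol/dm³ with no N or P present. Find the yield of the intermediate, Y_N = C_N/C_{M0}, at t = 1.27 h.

For first-order series with pure M initially, C_N(t) = k₁C_{M0}/(k₂−k₁)·(e^(−k₁t) − e^(−k₂t)).
e^(−k₁t) = e^(−1.54×1.27) = e^(−1.956) = 0.1415; e^(−k₂t) = e^(−1.715) = 0.1801.
C_N = 1.54×4.21/(1.35−1.54) × (0.1415−0.1801) = (-34.12)×(-0.03860) = 1.317 mol/dm³.
Y_N = C_N/C_{M0} = 1.317/4.21 = 0.313.

0.313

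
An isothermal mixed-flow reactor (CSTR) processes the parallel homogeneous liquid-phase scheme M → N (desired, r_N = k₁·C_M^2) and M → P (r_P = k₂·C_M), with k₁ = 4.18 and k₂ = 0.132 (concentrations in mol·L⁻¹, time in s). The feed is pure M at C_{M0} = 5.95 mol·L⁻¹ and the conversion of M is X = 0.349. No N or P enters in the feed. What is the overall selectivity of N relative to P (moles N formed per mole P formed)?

Exit C_M = C_{M0}(1−X) = 5.95×0.651 = 3.873 mol·L⁻¹.
A CSTR operates uniformly at the exit composition, giving r_N = 62.72 and r_P = 0.5113 (each k·C_M^n at C_M = 3.873).
Overall selectivity = C_N/C_P = r_Nτ/(r_Pτ) = r_N/r_P = 123.

123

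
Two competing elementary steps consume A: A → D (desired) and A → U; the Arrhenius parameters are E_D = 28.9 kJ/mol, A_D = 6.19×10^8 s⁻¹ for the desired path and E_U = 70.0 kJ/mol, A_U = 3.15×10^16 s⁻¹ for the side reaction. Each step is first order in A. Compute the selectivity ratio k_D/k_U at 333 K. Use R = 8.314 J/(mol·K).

0.0550

Since both paths have the same order in A, the concentration cancels and S_{D/U} = k_D/k_U = (A_D/A_U)·exp[(E_U−E_D)/(RT)].
(E_U−E_D)/(RT) = (70.0−28.9)×10³/(8.314×333) = 41100/2769 = 14.85.
k_D/k_U = (6.19×10^8/3.15×10^16)·exp(14.85) = 1.965×10^-8 × 2.800×10^6 = 0.0550.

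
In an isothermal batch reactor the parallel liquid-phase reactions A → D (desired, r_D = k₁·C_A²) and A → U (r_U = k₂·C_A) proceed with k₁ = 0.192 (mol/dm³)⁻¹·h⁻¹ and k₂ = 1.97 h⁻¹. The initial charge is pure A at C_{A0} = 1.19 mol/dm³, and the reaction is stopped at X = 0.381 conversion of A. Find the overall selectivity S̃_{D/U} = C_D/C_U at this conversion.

0.0937

C_A = C_{A0}(1−X) = 0.7366 mol/dm³.
Along a PFR/batch, dC_U/dC_A = −r_U/(r_D+r_U) = −k₂/(k₂+k₁·C_A).
Integrating from C_{A0} to C_A: C_U = (1.97/0.192)·ln[(1.97+0.192·1.19)/(1.97+0.192·0.737)] = 10.26·ln(2.198/2.111) = 0.4145 mol/dm³.
Then C_D = (C_{A0}−C_A) − C_U = 0.4534 − 0.4145 = 0.03886 mol/dm³.
S̃_{D/U} = C_D/C_U = 0.03886/0.4145 = 0.0937.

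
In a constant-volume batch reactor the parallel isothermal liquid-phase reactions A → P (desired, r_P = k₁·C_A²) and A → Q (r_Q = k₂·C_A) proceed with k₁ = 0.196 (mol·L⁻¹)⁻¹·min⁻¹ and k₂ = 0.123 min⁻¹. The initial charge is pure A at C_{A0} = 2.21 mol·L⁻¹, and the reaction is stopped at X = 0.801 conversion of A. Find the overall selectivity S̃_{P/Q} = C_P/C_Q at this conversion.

C_A = C_{A0}(1−X) = 0.4398 mol·L⁻¹.
Along a PFR/batch, dC_Q/dC_A = −r_Q/(r_P+r_Q) = −k₂/(k₂+k₁·C_A).
Integrating from C_{A0} to C_A: C_Q = (0.123/0.196)·ln[(0.123+0.196·2.21)/(0.123+0.196·0.440)] = 0.6276·ln(0.5562/0.2092) = 0.6136 mol·L⁻¹.
Then C_P = (C_{A0}−C_A) − C_Q = 1.770 − 0.6136 = 1.157 mol·L⁻¹.
S̃_{P/Q} = C_P/C_Q = 1.157/0.6136 = 1.88.

1.88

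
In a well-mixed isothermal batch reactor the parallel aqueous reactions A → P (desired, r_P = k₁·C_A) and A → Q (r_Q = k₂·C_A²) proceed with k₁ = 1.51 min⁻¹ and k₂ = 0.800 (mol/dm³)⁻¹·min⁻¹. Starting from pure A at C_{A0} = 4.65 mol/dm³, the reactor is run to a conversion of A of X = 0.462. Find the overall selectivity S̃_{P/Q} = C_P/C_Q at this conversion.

0.539

C_A = C_{A0}(1−X) = 2.502 mol/dm³.
Along a PFR/batch, dC_P/dC_A = −r_P/(r_P+r_Q) = −k₁/(k₁+k₂·C_A).
Integrating from C_{A0} to C_A: C_P = (1.51/0.800)·ln[(1.51+0.800·4.65)/(1.51+0.800·2.50)] = 1.887·ln(5.230/3.511) = 0.7520 mol/dm³.
C_Q = (C_{A0}−C_A)−C_P = 1.396 mol/dm³; S̃_{P/Q} = 0.7520/1.396 = 0.539.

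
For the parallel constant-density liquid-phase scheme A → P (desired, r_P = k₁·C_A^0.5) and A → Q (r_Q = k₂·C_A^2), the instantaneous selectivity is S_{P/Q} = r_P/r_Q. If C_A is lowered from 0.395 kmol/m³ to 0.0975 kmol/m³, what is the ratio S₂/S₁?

S_{P/Q} = (k₁/k₂)·C_A^-1.5, so S₂/S₁ = (C_{A,2}/C_{A,1})^-1.5.
= (0.0975/0.395)^(-1.5) = (0.2468)^(-1.5) = 8.15.
Selectivity toward P rises as C_A falls — low-concentration operation is favoured.

8.15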